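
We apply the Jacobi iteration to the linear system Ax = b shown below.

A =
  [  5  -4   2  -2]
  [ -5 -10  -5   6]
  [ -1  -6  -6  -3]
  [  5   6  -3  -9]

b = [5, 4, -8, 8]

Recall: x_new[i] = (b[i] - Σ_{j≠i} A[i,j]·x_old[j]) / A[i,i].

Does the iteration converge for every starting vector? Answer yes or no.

A = D + L + U where D = diag(5, -10, -6, -9).
T_J = -D⁻¹(L+U): T[3,1] = -(6)/(-9) = +0.6667; T[3,3] = 0.
  T[0,:] = [+0.0000  +0.8000  -0.4000  +0.4000]
  T[1,:] = [-0.5000  +0.0000  -0.5000  +0.6000]
  T[2,:] = [-0.1667  -1.0000  +0.0000  -0.5000]
  T[3,:] = [+0.5556  +0.6667  -0.3333  +0.0000]
|eigenvalues of T|: 1.1979, 0.6140, 0.3476, 0.3476.
ρ = 1.1979; 1.1979 > 1, so it fails to converge.

no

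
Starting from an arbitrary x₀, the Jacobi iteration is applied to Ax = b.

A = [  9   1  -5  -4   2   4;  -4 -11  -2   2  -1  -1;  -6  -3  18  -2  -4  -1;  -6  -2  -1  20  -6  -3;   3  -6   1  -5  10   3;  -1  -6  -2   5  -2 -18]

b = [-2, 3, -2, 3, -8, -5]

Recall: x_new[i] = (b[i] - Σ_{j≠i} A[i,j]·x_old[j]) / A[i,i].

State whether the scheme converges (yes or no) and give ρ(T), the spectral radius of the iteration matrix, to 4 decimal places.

yes, ρ = 0.8827

Let D = diag(9, -11, 18, 20, 10, -18); L, U the strict triangles.
Jacobi: T = -D⁻¹(L+U), T[2,5] = -(-1)/(18) = +0.0556; T[2,2] = 0.
  T[0,:] = [+0.0000, -0.1111, +0.5556, +0.4444, -0.2222, -0.4444]
  T[1,:] = [-0.3636, +0.0000, -0.1818, +0.1818, -0.0909, -0.0909]
  T[2,:] = [+0.3333, +0.1667, +0.0000, +0.1111, +0.2222, +0.0556]
  T[3,:] = [+0.3000, +0.1000, +0.0500, +0.0000, +0.3000, +0.1500]
  T[4,:] = [-0.3000, +0.6000, -0.1000, +0.5000, +0.0000, -0.3000]
  T[5,:] = [-0.0556, -0.3333, -0.1111, +0.2778, -0.1111, +0.0000]
|roots of det(T-λI)|: 0.8827, 0.5702, 0.5702, 0.1893, 0.1370, 0.0855.
spectral radius ρ = 0.8827; 0.8827 < 1 ⇒ converges.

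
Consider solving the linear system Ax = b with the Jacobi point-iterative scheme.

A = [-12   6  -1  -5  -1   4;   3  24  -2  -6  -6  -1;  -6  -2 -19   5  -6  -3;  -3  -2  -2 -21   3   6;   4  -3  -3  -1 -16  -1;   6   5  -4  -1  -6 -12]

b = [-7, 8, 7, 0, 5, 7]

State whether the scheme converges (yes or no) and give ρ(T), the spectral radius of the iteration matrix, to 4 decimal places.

A = D + L + U where D = diag(-12, 24, -19, -21, -16, -12).
T_J = -D⁻¹(L+U): T[5,3] = -(-1)/(-12) = -0.0833; T[5,5] = 0.
  T[0,:] = [+0.0000 +0.5000 -0.0833 -0.4167 -0.0833 +0.3333]
  T[1,:] = [-0.1250 +0.0000 +0.0833 +0.2500 +0.2500 +0.0417]
  T[2,:] = [-0.3158 -0.1053 +0.0000 +0.2632 -0.3158 -0.1579]
  T[3,:] = [-0.1429 -0.0952 -0.0952 +0.0000 +0.1429 +0.2857]
  T[4,:] = [+0.2500 -0.1875 -0.1875 -0.0625 +0.0000 -0.0625]
  T[5,:] = [+0.5000 +0.4167 -0.3333 -0.0833 -0.5000 +0.0000]
|λ(T)| sorted: 0.6538, 0.4483, 0.4370, 0.4370, 0.2120, 0.1529.
spectral radius ρ = 0.6538; 0.6538 < 1: convergent.

yes, ρ = 0.6538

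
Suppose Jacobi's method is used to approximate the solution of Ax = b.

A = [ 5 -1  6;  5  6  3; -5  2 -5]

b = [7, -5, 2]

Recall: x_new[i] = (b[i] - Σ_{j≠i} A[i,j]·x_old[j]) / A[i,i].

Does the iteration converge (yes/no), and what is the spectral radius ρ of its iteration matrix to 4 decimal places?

Write A = D+L+U with D = diag(5, 6, -5).
T_J = -D⁻¹(L+U): T[2,1] = -(2)/(-5) = +0.4000; T[2,2] = 0.
  T[0,:] = [+0.0000  +0.2000  -1.2000]
  T[1,:] = [-0.8333  +0.0000  -0.5000]
  T[2,:] = [-1.0000  +0.4000  +0.0000]
|λ(T)| sorted: 1.1296, 0.6653, 0.6653.
ρ(T) = max|λ| = 1.1296; 1.1296 > 1 ⇒ diverges.

no, ρ = 1.1296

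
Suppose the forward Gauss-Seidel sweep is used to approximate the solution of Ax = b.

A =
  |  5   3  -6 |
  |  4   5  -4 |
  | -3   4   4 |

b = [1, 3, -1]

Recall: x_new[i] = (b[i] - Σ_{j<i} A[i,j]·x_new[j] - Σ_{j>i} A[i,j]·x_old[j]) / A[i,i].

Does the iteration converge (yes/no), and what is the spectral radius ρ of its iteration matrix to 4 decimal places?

A = D + L + U where D = diag(5, 5, 4).
Gauss-Seidel: T = -(D+L)⁻¹U, row 0 first, T[0,2] = -(-6)/(5) = +1.2000; later rows by forward substitution.
  T[0,:] = [+0.0000  -0.6000  +1.2000]
  T[1,:] = [+0.0000  +0.4800  -0.1600]
  T[2,:] = [+0.0000  -0.9300  +1.0600]
|eigenvalues of T|: 1.2526, 0.2874, 0.0000.
ρ(T) = max|λ| = 1.2526; 1.2526 > 1, so it fails to converge.

no, ρ = 1.2526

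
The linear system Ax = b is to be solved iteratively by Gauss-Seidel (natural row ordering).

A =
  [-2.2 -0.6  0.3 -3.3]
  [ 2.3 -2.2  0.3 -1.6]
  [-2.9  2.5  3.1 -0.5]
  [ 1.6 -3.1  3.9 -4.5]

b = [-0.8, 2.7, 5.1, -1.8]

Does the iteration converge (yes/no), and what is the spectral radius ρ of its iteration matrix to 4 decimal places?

no, ρ = 1.3749

A = D + L + U where D = diag(-2.2, -2.2, 3.1, -4.5).
Gauss-Seidel: T = -(D+L)⁻¹U, row 0 first, T[0,1] = -(-0.6)/(-2.2) = -0.2727; later rows by forward substitution.
  T[0,:] = [+0.0000, -0.2727, +0.1364, -1.5000]
  T[1,:] = [+0.0000, -0.2851, +0.2789, -2.2955]
  T[2,:] = [+0.0000, -0.0252, -0.0974, +0.6092]
  T[3,:] = [+0.0000, +0.0776, -0.2281, +1.5760]
|roots of det(T-λI)|: 1.3749, 0.1896, 0.0082, 0.0000.
ρ = 1.3749; 1.3749 > 1: divergent.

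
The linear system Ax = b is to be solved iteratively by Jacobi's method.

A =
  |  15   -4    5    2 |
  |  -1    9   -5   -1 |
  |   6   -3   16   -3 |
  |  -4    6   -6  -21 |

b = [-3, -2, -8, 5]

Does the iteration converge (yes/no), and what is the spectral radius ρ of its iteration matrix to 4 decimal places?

A = D + L + U where D = diag(15, 9, 16, -21).
T_J = -D⁻¹(L+U): T[3,0] = -(-4)/(-21) = -0.1905; T[3,3] = 0.
  T[0,:] = [+0.0000 +0.2667 -0.3333 -0.1333]
  T[1,:] = [+0.1111 +0.0000 +0.5556 +0.1111]
  T[2,:] = [-0.3750 +0.1875 +0.0000 +0.1875]
  T[3,:] = [-0.1905 +0.2857 -0.2857 +0.0000]
|λ(T)| sorted: 0.5925, 0.3555, 0.2167, 0.0203.
ρ(T) = max|λ| = 0.5925; 0.5925 < 1, so it converges for any x₀.

yes, ρ = 0.5925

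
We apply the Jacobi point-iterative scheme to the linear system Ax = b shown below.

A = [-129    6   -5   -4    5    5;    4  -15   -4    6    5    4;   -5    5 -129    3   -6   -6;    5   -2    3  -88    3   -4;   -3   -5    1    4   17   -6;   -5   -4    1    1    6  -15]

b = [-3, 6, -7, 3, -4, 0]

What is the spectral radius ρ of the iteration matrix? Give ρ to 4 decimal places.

A = D + L + U where D = diag(-129, -15, -129, -88, 17, -15).
T_J = -D⁻¹(L+U): T[2,1] = -(5)/(-129) = +0.0388; T[2,2] = 0.
  T[0,:] = [+0.0000 +0.0465 -0.0388 -0.0310 +0.0388 +0.0388]
  T[1,:] = [+0.2667 +0.0000 -0.2667 +0.4000 +0.3333 +0.2667]
  T[2,:] = [-0.0388 +0.0388 +0.0000 +0.0233 -0.0465 -0.0465]
  T[3,:] = [+0.0568 -0.0227 +0.0341 +0.0000 +0.0341 -0.0455]
  T[4,:] = [+0.1765 +0.2941 -0.0588 -0.2353 +0.0000 +0.3529]
  T[5,:] = [-0.3333 -0.2667 +0.0667 +0.0667 +0.4000 +0.0000]
|roots of det(T-λI)|: 0.3834, 0.2439, 0.1900, 0.1900, 0.1625, 0.0514.
ρ(T) = max|λ| = 0.3834; 0.3834 < 1 ⇒ converges.

0.3834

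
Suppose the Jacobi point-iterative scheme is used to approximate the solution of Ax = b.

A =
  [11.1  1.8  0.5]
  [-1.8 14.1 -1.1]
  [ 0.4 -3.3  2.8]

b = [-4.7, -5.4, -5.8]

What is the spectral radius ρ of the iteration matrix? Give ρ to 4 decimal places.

0.3064

Diagonal D = diag(11.1, 14.1, 2.8); L, U strict lower/upper.
Jacobi: T = -D⁻¹(L+U), T[1,0] = -(-1.8)/(14.1) = +0.1277; T[1,1] = 0.
  T[0,:] = [+0.0000  -0.1622  -0.0450]
  T[1,:] = [+0.1277  +0.0000  +0.0780]
  T[2,:] = [-0.1429  +1.1786  +0.0000]
moduli |λ_i(T)| = 0.3064, 0.2384, 0.0680.
ρ = 0.3064; 0.3064 < 1, so it converges for any x₀.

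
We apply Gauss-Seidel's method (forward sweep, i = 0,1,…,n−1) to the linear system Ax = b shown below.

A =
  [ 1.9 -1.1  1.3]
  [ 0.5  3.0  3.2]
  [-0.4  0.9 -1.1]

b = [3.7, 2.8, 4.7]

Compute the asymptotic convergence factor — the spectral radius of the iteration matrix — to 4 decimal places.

0.8818

Let D = diag(1.9, 3, -1.1); L, U the strict triangles.
Gauss-Seidel: T = -(D+L)⁻¹U, row 0 first, T[0,1] = -(-1.1)/(1.9) = +0.5789; later rows by forward substitution.
  T[0,:] = [+0.0000 +0.5789 -0.6842]
  T[1,:] = [+0.0000 -0.0965 -0.9526]
  T[2,:] = [+0.0000 -0.2895 -0.5306]
|λ(T)| sorted: 0.8818, 0.2547, 0.0000.
spectral radius ρ = 0.8818; 0.8818 < 1, so it converges for any x₀.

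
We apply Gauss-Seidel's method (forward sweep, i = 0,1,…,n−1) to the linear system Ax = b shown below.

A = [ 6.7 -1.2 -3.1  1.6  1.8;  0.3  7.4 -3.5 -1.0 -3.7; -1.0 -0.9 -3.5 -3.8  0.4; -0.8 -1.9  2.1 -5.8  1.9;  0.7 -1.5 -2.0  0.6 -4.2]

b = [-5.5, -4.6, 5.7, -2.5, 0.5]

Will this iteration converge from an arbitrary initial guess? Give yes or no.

Split A = D + L + U, D = diag(6.7, 7.4, -3.5, -5.8, -4.2).
GS T = -(D+L)⁻¹U: row 0 first, T[0,3] = -(1.6)/(6.7) = -0.2388; later rows by forward substitution.
  T[0,:] = [+0.0000  +0.1791  +0.4627  -0.2388  -0.2687]
  T[1,:] = [+0.0000  -0.0073  +0.4542  +0.1448  +0.5109]
  T[2,:] = [+0.0000  -0.0493  -0.2490  -1.0547  +0.0597]
  T[3,:] = [+0.0000  -0.0402  -0.3028  -0.3964  +0.2189]
  T[4,:] = [+0.0000  +0.0502  -0.0098  +0.3541  -0.2244]
|λ(T)| sorted: 0.9297, 0.3097, 0.3054, 0.0571, 0.0000.
ρ = 0.9297; 0.9297 < 1: convergent.

yes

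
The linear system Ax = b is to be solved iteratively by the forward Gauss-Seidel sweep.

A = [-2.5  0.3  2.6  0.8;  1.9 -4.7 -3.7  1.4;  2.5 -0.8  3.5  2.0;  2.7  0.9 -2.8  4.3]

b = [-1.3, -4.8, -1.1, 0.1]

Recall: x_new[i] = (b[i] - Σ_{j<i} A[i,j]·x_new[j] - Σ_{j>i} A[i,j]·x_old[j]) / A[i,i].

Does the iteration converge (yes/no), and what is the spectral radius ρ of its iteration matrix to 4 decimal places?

no, ρ = 1.6649

Split A = D + L + U, D = diag(-2.5, -4.7, 3.5, 4.3).
GS T = -(D+L)⁻¹U: row 0 first, T[0,1] = -(0.3)/(-2.5) = +0.1200; later rows by forward substitution.
  T[0,:] = [+0.0000  +0.1200  +1.0400  +0.3200]
  T[1,:] = [+0.0000  +0.0485  -0.3668  +0.4272]
  T[2,:] = [+0.0000  -0.0746  -0.8267  -0.7023]
  T[3,:] = [+0.0000  -0.1341  -1.1146  -0.7477]
|roots of det(T-λI)|: 1.6649, 0.1427, 0.1427, 0.0000.
ρ(T) = max|λ| = 1.6649; 1.6649 > 1 ⇒ diverges.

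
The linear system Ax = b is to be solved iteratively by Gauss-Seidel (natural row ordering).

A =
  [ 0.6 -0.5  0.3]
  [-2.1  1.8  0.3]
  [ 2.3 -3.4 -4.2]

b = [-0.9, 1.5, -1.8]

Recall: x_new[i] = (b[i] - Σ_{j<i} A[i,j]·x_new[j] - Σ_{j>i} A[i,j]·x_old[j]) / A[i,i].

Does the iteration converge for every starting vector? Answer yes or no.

Let D = diag(0.6, 1.8, -4.2); L, U the strict triangles.
GS T = -(D+L)⁻¹U: row 0 first, T[0,2] = -(0.3)/(0.6) = -0.5000; later rows by forward substitution.
  T[0,:] = [+0.0000  +0.8333  -0.5000]
  T[1,:] = [+0.0000  +0.9722  -0.7500]
  T[2,:] = [+0.0000  -0.3307  +0.3333]
moduli |λ_i(T)| = 1.2444, 0.0611, 0.0000.
ρ(T) = max|λ| = 1.2444; 1.2444 > 1, so it fails to converge.

no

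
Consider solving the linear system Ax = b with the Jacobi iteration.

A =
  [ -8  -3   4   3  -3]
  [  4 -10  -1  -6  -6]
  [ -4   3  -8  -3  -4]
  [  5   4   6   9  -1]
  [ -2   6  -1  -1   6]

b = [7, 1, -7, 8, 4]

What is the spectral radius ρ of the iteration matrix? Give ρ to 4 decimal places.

1.1288

Write A = D+L+U with D = diag(-8, -10, -8, 9, 6).
Jacobi T = -D⁻¹(L+U): T[1,2] = -(-1)/(-10) = -0.1000; T[1,1] = 0.
  T[0,:] = [+0.0000 -0.3750 +0.5000 +0.3750 -0.3750]
  T[1,:] = [+0.4000 +0.0000 -0.1000 -0.6000 -0.6000]
  T[2,:] = [-0.5000 +0.3750 +0.0000 -0.3750 -0.5000]
  T[3,:] = [-0.5556 -0.4444 -0.6667 +0.0000 +0.1111]
  T[4,:] = [+0.3333 -1.0000 +0.1667 +0.1667 +0.0000]
eigenvalue magnitudes: 1.1288, 0.9343, 0.9343, 0.9300, 0.1735.
spectral radius ρ = 1.1288; 1.1288 > 1: divergent.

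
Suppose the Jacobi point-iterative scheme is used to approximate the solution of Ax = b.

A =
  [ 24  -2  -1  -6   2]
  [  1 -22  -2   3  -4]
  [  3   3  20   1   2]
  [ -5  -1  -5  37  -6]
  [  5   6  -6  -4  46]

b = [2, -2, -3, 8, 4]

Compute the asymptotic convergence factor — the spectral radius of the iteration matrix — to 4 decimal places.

Let D = diag(24, -22, 20, 37, 46); L, U the strict triangles.
T_J = -D⁻¹(L+U): T[3,0] = -(-5)/(37) = +0.1351; T[3,3] = 0.
  T[0,:] = [+0.0000  +0.0833  +0.0417  +0.2500  -0.0833]
  T[1,:] = [+0.0455  +0.0000  -0.0909  +0.1364  -0.1818]
  T[2,:] = [-0.1500  -0.1500  +0.0000  -0.0500  -0.1000]
  T[3,:] = [+0.1351  +0.0270  +0.1351  +0.0000  +0.1622]
  T[4,:] = [-0.1087  -0.1304  +0.1304  +0.0870  +0.0000]
|eigenvalues of T|: 0.3052, 0.2122, 0.2122, 0.1020, 0.0377.
ρ = 0.3052; 0.3052 < 1, so it converges for any x₀.

0.3052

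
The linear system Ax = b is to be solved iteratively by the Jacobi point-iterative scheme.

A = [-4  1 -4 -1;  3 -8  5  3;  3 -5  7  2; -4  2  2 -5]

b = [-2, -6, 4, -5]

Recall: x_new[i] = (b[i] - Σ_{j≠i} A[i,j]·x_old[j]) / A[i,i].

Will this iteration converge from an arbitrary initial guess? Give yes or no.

Split A = D + L + U, D = diag(-4, -8, 7, -5).
Jacobi: T = -D⁻¹(L+U), T[0,2] = -(-4)/(-4) = -1.0000; T[0,0] = 0.
  T[0,:] = [+0.0000 +0.2500 -1.0000 -0.2500]
  T[1,:] = [+0.3750 +0.0000 +0.6250 +0.3750]
  T[2,:] = [-0.4286 +0.7143 +0.0000 -0.2857]
  T[3,:] = [-0.8000 +0.4000 +0.4000 +0.0000]
eigenvalue magnitudes: 1.3172, 0.8223, 0.3516, 0.3516.
ρ = 1.3172; 1.3172 > 1: divergent.

no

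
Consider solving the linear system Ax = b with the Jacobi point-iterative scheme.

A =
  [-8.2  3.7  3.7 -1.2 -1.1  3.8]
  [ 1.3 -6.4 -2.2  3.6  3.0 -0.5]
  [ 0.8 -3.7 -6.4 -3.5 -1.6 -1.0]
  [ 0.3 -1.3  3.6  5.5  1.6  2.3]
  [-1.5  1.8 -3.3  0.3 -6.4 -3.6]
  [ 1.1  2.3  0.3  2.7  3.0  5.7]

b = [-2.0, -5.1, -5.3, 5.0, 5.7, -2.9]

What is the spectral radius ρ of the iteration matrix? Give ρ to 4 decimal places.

1.2632

Let D = diag(-8.2, -6.4, -6.4, 5.5, -6.4, 5.7); L, U the strict triangles.
T_J = -D⁻¹(L+U): T[5,2] = -(0.3)/(5.7) = -0.0526; T[5,5] = 0.
  T[0,:] = [+0.0000, +0.4512, +0.4512, -0.1463, -0.1341, +0.4634]
  T[1,:] = [+0.2031, +0.0000, -0.3438, +0.5625, +0.4688, -0.0781]
  T[2,:] = [+0.1250, -0.5781, +0.0000, -0.5469, -0.2500, -0.1562]
  T[3,:] = [-0.0545, +0.2364, -0.6545, +0.0000, -0.2909, -0.4182]
  T[4,:] = [-0.2344, +0.2812, -0.5156, +0.0469, +0.0000, -0.5625]
  T[5,:] = [-0.1930, -0.4035, -0.0526, -0.4737, -0.5263, +0.0000]
|roots of det(T-λI)|: 1.2632, 0.9530, 0.7522, 0.3028, 0.1476, 0.1476.
ρ = 1.2632; 1.2632 > 1: divergent.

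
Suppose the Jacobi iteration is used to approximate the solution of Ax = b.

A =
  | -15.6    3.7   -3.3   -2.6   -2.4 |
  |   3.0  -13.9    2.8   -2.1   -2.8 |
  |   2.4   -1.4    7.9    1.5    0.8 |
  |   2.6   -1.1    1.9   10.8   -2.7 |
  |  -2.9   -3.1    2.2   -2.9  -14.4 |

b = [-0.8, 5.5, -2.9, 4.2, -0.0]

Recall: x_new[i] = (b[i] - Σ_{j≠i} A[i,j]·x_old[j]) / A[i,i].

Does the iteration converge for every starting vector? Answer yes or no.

yes

Write A = D+L+U with D = diag(-15.6, -13.9, 7.9, 10.8, -14.4).
T_J = -D⁻¹(L+U): T[0,2] = -(-3.3)/(-15.6) = -0.2115; T[0,0] = 0.
  T[0,:] = [+0.0000  +0.2372  -0.2115  -0.1667  -0.1538]
  T[1,:] = [+0.2158  +0.0000  +0.2014  -0.1511  -0.2014]
  T[2,:] = [-0.3038  +0.1772  +0.0000  -0.1899  -0.1013]
  T[3,:] = [-0.2407  +0.1019  -0.1759  +0.0000  +0.2500]
  T[4,:] = [-0.2014  -0.2153  +0.1528  -0.2014  +0.0000]
|eigenvalues of T|: 0.5239, 0.4358, 0.1945, 0.1945, 0.1907.
ρ = 0.5239; 0.5239 < 1 ⇒ converges.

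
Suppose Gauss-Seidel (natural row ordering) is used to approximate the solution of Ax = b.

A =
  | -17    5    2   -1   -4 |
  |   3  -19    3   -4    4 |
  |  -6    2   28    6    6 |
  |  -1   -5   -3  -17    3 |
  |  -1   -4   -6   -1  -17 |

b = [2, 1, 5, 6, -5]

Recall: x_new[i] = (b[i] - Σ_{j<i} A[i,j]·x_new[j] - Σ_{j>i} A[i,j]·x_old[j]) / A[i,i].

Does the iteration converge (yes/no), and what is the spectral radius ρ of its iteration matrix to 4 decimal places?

yes, ρ = 0.3715

Let D = diag(-17, -19, 28, -17, -17); L, U the strict triangles.
T_GS = -(D+L)⁻¹U: row 0 first, T[0,4] = -(-4)/(-17) = -0.2353; later rows by forward substitution.
  T[0,:] = [+0.0000 +0.2941 +0.1176 -0.0588 -0.2353]
  T[1,:] = [+0.0000 +0.0464 +0.1765 -0.2198 +0.1734]
  T[2,:] = [+0.0000 +0.0597 +0.0126 -0.2112 -0.2771]
  T[3,:] = [+0.0000 -0.0415 -0.0610 +0.1054 +0.1882]
  T[4,:] = [+0.0000 -0.0469 -0.0493 +0.1235 +0.0598]
eigenvalue magnitudes: 0.3715, 0.0696, 0.0696, 0.0574, 0.0000.
ρ(T) = max|λ| = 0.3715; 0.3715 < 1 ⇒ converges.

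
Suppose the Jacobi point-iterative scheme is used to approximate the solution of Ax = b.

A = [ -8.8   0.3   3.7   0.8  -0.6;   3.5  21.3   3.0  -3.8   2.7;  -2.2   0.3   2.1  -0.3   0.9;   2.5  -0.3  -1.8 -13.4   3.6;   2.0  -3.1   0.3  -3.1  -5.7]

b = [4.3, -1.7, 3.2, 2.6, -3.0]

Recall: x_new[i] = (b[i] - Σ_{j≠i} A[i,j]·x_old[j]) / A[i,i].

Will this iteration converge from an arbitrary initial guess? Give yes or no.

A = D + L + U where D = diag(-8.8, 21.3, 2.1, -13.4, -5.7).
T_J = -D⁻¹(L+U): T[4,3] = -(-3.1)/(-5.7) = -0.5439; T[4,4] = 0.
  T[0,:] = [+0.0000  +0.0341  +0.4205  +0.0909  -0.0682]
  T[1,:] = [-0.1643  +0.0000  -0.1408  +0.1784  -0.1268]
  T[2,:] = [+1.0476  -0.1429  +0.0000  +0.1429  -0.4286]
  T[3,:] = [+0.1866  -0.0224  -0.1343  +0.0000  +0.2687]
  T[4,:] = [+0.3509  -0.5439  +0.0526  -0.5439  +0.0000]
moduli |λ_i(T)| = 0.7402, 0.5561, 0.4480, 0.4480, 0.2058.
ρ(T) = max|λ| = 0.7402; 0.7402 < 1: convergent.

yes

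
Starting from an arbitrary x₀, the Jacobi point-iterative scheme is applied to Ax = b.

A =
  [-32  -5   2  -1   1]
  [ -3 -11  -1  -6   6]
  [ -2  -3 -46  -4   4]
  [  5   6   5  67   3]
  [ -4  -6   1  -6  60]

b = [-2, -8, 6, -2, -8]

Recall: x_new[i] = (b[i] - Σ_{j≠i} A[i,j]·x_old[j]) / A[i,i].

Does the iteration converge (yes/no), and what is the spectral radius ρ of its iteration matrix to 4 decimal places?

yes, ρ = 0.4487

Diagonal D = diag(-32, -11, -46, 67, 60); L, U strict lower/upper.
Jacobi: T = -D⁻¹(L+U), T[3,0] = -(5)/(67) = -0.0746; T[3,3] = 0.
  T[0,:] = [+0.0000  -0.1562  +0.0625  -0.0312  +0.0312]
  T[1,:] = [-0.2727  +0.0000  -0.0909  -0.5455  +0.5455]
  T[2,:] = [-0.0435  -0.0652  +0.0000  -0.0870  +0.0870]
  T[3,:] = [-0.0746  -0.0896  -0.0746  +0.0000  -0.0448]
  T[4,:] = [+0.0667  +0.1000  -0.0167  +0.1000  +0.0000]
eigenvalue magnitudes: 0.4487, 0.3191, 0.0785, 0.0785, 0.0027.
ρ(T) = max|λ| = 0.4487; 0.4487 < 1: convergent.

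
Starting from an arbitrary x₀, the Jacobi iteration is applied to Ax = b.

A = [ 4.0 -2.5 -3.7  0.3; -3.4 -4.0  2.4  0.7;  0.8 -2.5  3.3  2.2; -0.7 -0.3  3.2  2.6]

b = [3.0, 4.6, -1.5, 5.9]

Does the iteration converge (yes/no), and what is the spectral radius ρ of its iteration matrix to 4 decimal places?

no, ρ = 1.2729

A = D + L + U where D = diag(4, -4, 3.3, 2.6).
Jacobi T = -D⁻¹(L+U): T[1,0] = -(-3.4)/(-4) = -0.8500; T[1,1] = 0.
  T[0,:] = [+0.0000 +0.6250 +0.9250 -0.0750]
  T[1,:] = [-0.8500 +0.0000 +0.6000 +0.1750]
  T[2,:] = [-0.2424 +0.7576 +0.0000 -0.6667]
  T[3,:] = [+0.2692 +0.1154 -1.2308 +0.0000]
|eigenvalues of T|: 1.2729, 0.8461, 0.8461, 0.4940.
ρ(T) = max|λ| = 1.2729; 1.2729 > 1 ⇒ diverges.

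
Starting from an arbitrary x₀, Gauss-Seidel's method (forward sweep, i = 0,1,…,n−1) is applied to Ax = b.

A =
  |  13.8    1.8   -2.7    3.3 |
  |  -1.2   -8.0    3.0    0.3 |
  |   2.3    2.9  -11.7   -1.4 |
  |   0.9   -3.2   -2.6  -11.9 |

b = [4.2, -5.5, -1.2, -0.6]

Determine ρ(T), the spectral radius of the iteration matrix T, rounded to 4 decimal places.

0.1841

Split A = D + L + U, D = diag(13.8, -8, -11.7, -11.9).
T_GS = -(D+L)⁻¹U: row 0 first, T[0,3] = -(3.3)/(13.8) = -0.2391; later rows by forward substitution.
  T[0,:] = [+0.0000 -0.1304 +0.1957 -0.2391]
  T[1,:] = [+0.0000 +0.0196 +0.3457 +0.0734]
  T[2,:] = [+0.0000 -0.0208 +0.1241 -0.1485]
  T[3,:] = [+0.0000 -0.0106 -0.1053 -0.0054]
|λ(T)| sorted: 0.1841, 0.0490, 0.0490, 0.0000.
ρ(T) = max|λ| = 0.1841; 0.1841 < 1: convergent.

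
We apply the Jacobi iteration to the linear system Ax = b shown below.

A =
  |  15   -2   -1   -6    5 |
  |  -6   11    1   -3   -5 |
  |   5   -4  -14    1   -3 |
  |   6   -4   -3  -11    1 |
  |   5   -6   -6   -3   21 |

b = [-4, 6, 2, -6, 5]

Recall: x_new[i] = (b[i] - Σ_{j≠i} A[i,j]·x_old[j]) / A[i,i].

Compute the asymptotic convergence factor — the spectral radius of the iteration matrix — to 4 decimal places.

0.8616

Split A = D + L + U, D = diag(15, 11, -14, -11, 21).
Jacobi: T = -D⁻¹(L+U), T[3,2] = -(-3)/(-11) = -0.2727; T[3,3] = 0.
  T[0,:] = [+0.0000  +0.1333  +0.0667  +0.4000  -0.3333]
  T[1,:] = [+0.5455  +0.0000  -0.0909  +0.2727  +0.4545]
  T[2,:] = [+0.3571  -0.2857  +0.0000  +0.0714  -0.2143]
  T[3,:] = [+0.5455  -0.3636  -0.2727  +0.0000  +0.0909]
  T[4,:] = [-0.2381  +0.2857  +0.2857  +0.1429  +0.0000]
moduli |λ_i(T)| = 0.8616, 0.4493, 0.4493, 0.2548, 0.0047.
ρ(T) = max|λ| = 0.8616; 0.8616 < 1, so it converges for any x₀.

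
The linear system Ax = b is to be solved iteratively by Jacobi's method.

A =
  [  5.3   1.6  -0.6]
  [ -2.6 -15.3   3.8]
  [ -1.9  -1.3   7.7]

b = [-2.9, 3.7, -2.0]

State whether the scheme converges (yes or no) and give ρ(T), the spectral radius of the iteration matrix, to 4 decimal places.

Write A = D+L+U with D = diag(5.3, -15.3, 7.7).
T_J = -D⁻¹(L+U): T[1,0] = -(-2.6)/(-15.3) = -0.1699; T[1,1] = 0.
  T[0,:] = [+0.0000, -0.3019, +0.1132]
  T[1,:] = [-0.1699, +0.0000, +0.2484]
  T[2,:] = [+0.2468, +0.1688, +0.0000]
moduli |λ_i(T)| = 0.4164, 0.2285, 0.2285.
ρ(T) = max|λ| = 0.4164; 0.4164 < 1 ⇒ converges.

yes, ρ = 0.4164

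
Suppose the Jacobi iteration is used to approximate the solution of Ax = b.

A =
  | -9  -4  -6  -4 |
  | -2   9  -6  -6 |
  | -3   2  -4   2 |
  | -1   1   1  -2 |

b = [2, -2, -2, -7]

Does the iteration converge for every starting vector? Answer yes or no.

Diagonal D = diag(-9, 9, -4, -2); L, U strict lower/upper.
T_J = -D⁻¹(L+U): T[1,0] = -(-2)/(9) = +0.2222; T[1,1] = 0.
  T[0,:] = [+0.0000  -0.4444  -0.6667  -0.4444]
  T[1,:] = [+0.2222  +0.0000  +0.6667  +0.6667]
  T[2,:] = [-0.7500  +0.5000  +0.0000  +0.5000]
  T[3,:] = [-0.5000  +0.5000  +0.5000  +0.0000]
eigenvalue magnitudes: 1.4876, 0.7275, 0.5370, 0.2231.
spectral radius ρ = 1.4876; 1.4876 > 1, so it fails to converge.

no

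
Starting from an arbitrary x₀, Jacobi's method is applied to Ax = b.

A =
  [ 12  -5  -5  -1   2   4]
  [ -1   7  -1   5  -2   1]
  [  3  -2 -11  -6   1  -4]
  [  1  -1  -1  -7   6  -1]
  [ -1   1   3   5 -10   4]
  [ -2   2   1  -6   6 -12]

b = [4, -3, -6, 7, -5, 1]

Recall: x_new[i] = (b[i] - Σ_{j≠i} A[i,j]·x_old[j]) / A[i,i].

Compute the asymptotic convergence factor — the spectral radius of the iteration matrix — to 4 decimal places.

Let D = diag(12, 7, -11, -7, -10, -12); L, U the strict triangles.
Jacobi T = -D⁻¹(L+U): T[1,4] = -(-2)/(7) = +0.2857; T[1,1] = 0.
  T[0,:] = [+0.0000, +0.4167, +0.4167, +0.0833, -0.1667, -0.3333]
  T[1,:] = [+0.1429, +0.0000, +0.1429, -0.7143, +0.2857, -0.1429]
  T[2,:] = [+0.2727, -0.1818, +0.0000, -0.5455, +0.0909, -0.3636]
  T[3,:] = [+0.1429, -0.1429, -0.1429, +0.0000, +0.8571, -0.1429]
  T[4,:] = [-0.1000, +0.1000, +0.3000, +0.5000, +0.0000, +0.4000]
  T[5,:] = [-0.1667, +0.1667, +0.0833, -0.5000, +0.5000, +0.0000]
moduli |λ_i(T)| = 1.2221, 0.5679, 0.5679, 0.4778, 0.3487, 0.0827.
ρ = 1.2221; 1.2221 > 1 ⇒ diverges.

1.2221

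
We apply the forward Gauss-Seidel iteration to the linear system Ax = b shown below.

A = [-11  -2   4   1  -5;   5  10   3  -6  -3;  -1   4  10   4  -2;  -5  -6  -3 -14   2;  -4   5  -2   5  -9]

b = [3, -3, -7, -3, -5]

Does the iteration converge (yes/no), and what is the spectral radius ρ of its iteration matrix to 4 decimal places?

Diagonal D = diag(-11, 10, 10, -14, -9); L, U strict lower/upper.
GS T = -(D+L)⁻¹U: row 0 first, T[0,4] = -(-5)/(-11) = -0.4545; later rows by forward substitution.
  T[0,:] = [+0.0000, -0.1818, +0.3636, +0.0909, -0.4545]
  T[1,:] = [+0.0000, +0.0909, -0.4818, +0.5545, +0.5273]
  T[2,:] = [+0.0000, -0.0545, +0.2291, -0.6127, -0.0564]
  T[3,:] = [+0.0000, +0.0377, +0.0275, -0.1388, +0.0913]
  T[4,:] = [+0.0000, +0.1644, -0.4649, +0.3267, +0.5582]
moduli |λ_i(T)| = 0.8761, 0.1407, 0.1407, 0.0799, 0.0000.
ρ = 0.8761; 0.8761 < 1 ⇒ converges.

yes, ρ = 0.8761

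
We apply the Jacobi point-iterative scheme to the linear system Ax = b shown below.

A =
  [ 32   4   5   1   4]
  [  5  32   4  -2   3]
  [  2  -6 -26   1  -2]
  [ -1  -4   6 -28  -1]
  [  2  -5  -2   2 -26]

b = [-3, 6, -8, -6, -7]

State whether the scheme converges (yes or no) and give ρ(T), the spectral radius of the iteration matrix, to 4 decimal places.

Write A = D+L+U with D = diag(32, 32, -26, -28, -26).
Jacobi T = -D⁻¹(L+U): T[4,3] = -(2)/(-26) = +0.0769; T[4,4] = 0.
  T[0,:] = [+0.0000, -0.1250, -0.1562, -0.0312, -0.1250]
  T[1,:] = [-0.1562, +0.0000, -0.1250, +0.0625, -0.0938]
  T[2,:] = [+0.0769, -0.2308, +0.0000, +0.0385, -0.0769]
  T[3,:] = [-0.0357, -0.1429, +0.2143, +0.0000, -0.0357]
  T[4,:] = [+0.0769, -0.1923, -0.0769, +0.0769, +0.0000]
eigenvalue magnitudes: 0.2803, 0.2138, 0.2138, 0.0885, 0.0543.
spectral radius ρ = 0.2803; 0.2803 < 1: convergent.

yes, ρ = 0.2803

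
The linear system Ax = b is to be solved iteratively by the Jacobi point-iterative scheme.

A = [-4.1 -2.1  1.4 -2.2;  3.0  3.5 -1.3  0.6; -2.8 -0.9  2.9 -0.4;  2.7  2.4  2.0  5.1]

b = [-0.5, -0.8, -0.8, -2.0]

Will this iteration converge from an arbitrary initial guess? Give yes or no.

A = D + L + U where D = diag(-4.1, 3.5, 2.9, 5.1).
T_J = -D⁻¹(L+U): T[1,3] = -(0.6)/(3.5) = -0.1714; T[1,1] = 0.
  T[0,:] = [+0.0000, -0.5122, +0.3415, -0.5366]
  T[1,:] = [-0.8571, +0.0000, +0.3714, -0.1714]
  T[2,:] = [+0.9655, +0.3103, +0.0000, +0.1379]
  T[3,:] = [-0.5294, -0.4706, -0.3922, +0.0000]
|λ(T)| sorted: 1.2233, 0.8942, 0.3043, 0.0248.
ρ(T) = max|λ| = 1.2233; 1.2233 > 1, so it fails to converge.

no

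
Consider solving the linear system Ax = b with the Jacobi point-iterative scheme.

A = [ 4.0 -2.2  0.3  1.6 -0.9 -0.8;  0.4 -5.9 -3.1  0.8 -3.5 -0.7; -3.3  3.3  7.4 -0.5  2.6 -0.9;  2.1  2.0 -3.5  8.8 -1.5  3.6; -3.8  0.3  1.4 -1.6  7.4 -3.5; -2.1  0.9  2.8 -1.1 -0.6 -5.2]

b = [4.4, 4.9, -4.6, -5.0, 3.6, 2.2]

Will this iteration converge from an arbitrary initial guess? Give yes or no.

no

Write A = D+L+U with D = diag(4, -5.9, 7.4, 8.8, 7.4, -5.2).
Jacobi: T = -D⁻¹(L+U), T[5,1] = -(0.9)/(-5.2) = +0.1731; T[5,5] = 0.
  T[0,:] = [+0.0000 +0.5500 -0.0750 -0.4000 +0.2250 +0.2000]
  T[1,:] = [+0.0678 +0.0000 -0.5254 +0.1356 -0.5932 -0.1186]
  T[2,:] = [+0.4459 -0.4459 +0.0000 +0.0676 -0.3514 +0.1216]
  T[3,:] = [-0.2386 -0.2273 +0.3977 +0.0000 +0.1705 -0.4091]
  T[4,:] = [+0.5135 -0.0405 -0.1892 +0.2162 +0.0000 +0.4730]
  T[5,:] = [-0.4038 +0.1731 +0.5385 -0.2115 -0.1154 +0.0000]
|roots of det(T-λI)|: 1.1886, 0.5937, 0.5937, 0.2826, 0.2704, 0.2704.
ρ = 1.1886; 1.1886 > 1, so it fails to converge.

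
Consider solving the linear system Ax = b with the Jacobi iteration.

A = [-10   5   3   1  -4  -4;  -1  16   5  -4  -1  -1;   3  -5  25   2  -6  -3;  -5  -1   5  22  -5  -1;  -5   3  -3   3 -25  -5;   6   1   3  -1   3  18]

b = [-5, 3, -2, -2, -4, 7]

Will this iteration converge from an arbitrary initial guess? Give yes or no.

Diagonal D = diag(-10, 16, 25, 22, -25, 18); L, U strict lower/upper.
T_J = -D⁻¹(L+U): T[5,3] = -(-1)/(18) = +0.0556; T[5,5] = 0.
  T[0,:] = [+0.0000  +0.5000  +0.3000  +0.1000  -0.4000  -0.4000]
  T[1,:] = [+0.0625  +0.0000  -0.3125  +0.2500  +0.0625  +0.0625]
  T[2,:] = [-0.1200  +0.2000  +0.0000  -0.0800  +0.2400  +0.1200]
  T[3,:] = [+0.2273  +0.0455  -0.2273  +0.0000  +0.2273  +0.0455]
  T[4,:] = [-0.2000  +0.1200  -0.1200  +0.1200  +0.0000  -0.2000]
  T[5,:] = [-0.3333  -0.0556  -0.1667  +0.0556  -0.1667  +0.0000]
|λ(T)| sorted: 0.6599, 0.4733, 0.3922, 0.3922, 0.1680, 0.1538.
ρ(T) = max|λ| = 0.6599; 0.6599 < 1: convergent.

yes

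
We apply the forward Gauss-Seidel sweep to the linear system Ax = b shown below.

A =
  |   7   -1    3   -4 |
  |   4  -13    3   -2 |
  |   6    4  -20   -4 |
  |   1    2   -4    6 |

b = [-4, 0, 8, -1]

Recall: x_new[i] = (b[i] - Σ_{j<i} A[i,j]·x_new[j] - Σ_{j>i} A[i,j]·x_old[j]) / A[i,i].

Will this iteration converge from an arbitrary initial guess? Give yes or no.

Write A = D+L+U with D = diag(7, -13, -20, 6).
Gauss-Seidel: T = -(D+L)⁻¹U, row 0 first, T[0,2] = -(3)/(7) = -0.4286; later rows by forward substitution.
  T[0,:] = [+0.0000 +0.1429 -0.4286 +0.5714]
  T[1,:] = [+0.0000 +0.0440 +0.0989 +0.0220]
  T[2,:] = [+0.0000 +0.0516 -0.1088 -0.0242]
  T[3,:] = [+0.0000 -0.0040 -0.0341 -0.1187]
|eigenvalues of T|: 0.1581, 0.0971, 0.0716, 0.0000.
ρ(T) = max|λ| = 0.1581; 0.1581 < 1, so it converges for any x₀.

yes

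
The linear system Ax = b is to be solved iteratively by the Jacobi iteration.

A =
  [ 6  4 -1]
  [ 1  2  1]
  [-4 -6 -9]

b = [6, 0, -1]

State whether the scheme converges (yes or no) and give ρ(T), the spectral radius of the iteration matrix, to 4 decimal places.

yes, ρ = 0.8385

Write A = D+L+U with D = diag(6, 2, -9).
T_J = -D⁻¹(L+U): T[0,1] = -(4)/(6) = -0.6667; T[0,0] = 0.
  T[0,:] = [+0.0000 -0.6667 +0.1667]
  T[1,:] = [-0.5000 +0.0000 -0.5000]
  T[2,:] = [-0.4444 -0.6667 +0.0000]
|roots of det(T-λI)|: 0.8385, 0.6748, 0.1636.
ρ = 0.8385; 0.8385 < 1 ⇒ converges.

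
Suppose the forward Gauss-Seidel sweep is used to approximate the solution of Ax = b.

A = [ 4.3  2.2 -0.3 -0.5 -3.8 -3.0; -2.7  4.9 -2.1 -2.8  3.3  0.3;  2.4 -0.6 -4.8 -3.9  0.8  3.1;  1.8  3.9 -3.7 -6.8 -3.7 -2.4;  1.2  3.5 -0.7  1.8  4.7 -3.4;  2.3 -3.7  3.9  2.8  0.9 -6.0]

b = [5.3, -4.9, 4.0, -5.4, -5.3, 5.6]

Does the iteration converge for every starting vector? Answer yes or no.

no

Let D = diag(4.3, 4.9, -4.8, -6.8, 4.7, -6); L, U the strict triangles.
T_GS = -(D+L)⁻¹U: row 0 first, T[0,1] = -(2.2)/(4.3) = -0.5116; later rows by forward substitution.
  T[0,:] = [+0.0000 -0.5116 +0.0698 +0.1163 +0.8837 +0.6977]
  T[1,:] = [+0.0000 -0.2819 +0.4670 +0.6355 -0.1865 +0.3232]
  T[2,:] = [+0.0000 -0.2206 -0.0235 -0.8338 +0.6318 +0.9543]
  T[3,:] = [+0.0000 -0.1771 +0.2991 +0.8489 -0.7610 -0.5021]
  T[4,:] = [+0.0000 +0.3755 -0.4836 -0.9522 +0.2988 +0.6390]
  T[5,:] = [+0.0000 -0.1920 -0.2095 -0.6360 +0.5542 +0.5499]
|roots of det(T-λI)|: 1.4175, 0.4779, 0.4779, 0.4001, 0.2075, 0.0000.
ρ = 1.4175; 1.4175 > 1, so it fails to converge.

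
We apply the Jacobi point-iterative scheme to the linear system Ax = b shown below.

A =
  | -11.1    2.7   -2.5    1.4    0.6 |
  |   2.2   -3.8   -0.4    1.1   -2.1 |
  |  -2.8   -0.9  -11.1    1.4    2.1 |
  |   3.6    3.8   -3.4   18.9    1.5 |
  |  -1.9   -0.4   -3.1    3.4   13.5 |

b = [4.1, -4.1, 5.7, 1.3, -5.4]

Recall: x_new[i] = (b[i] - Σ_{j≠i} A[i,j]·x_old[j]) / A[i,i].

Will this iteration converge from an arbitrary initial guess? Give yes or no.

yes

Let D = diag(-11.1, -3.8, -11.1, 18.9, 13.5); L, U the strict triangles.
T_J = -D⁻¹(L+U): T[0,1] = -(2.7)/(-11.1) = +0.2432; T[0,0] = 0.
  T[0,:] = [+0.0000 +0.2432 -0.2252 +0.1261 +0.0541]
  T[1,:] = [+0.5789 +0.0000 -0.1053 +0.2895 -0.5526]
  T[2,:] = [-0.2523 -0.0811 +0.0000 +0.1261 +0.1892]
  T[3,:] = [-0.1905 -0.2011 +0.1799 +0.0000 -0.0794]
  T[4,:] = [+0.1407 +0.0296 +0.2296 -0.2519 +0.0000]
|eigenvalues of T|: 0.5465, 0.3706, 0.3706, 0.1527, 0.1141.
ρ = 0.5465; 0.5465 < 1 ⇒ converges.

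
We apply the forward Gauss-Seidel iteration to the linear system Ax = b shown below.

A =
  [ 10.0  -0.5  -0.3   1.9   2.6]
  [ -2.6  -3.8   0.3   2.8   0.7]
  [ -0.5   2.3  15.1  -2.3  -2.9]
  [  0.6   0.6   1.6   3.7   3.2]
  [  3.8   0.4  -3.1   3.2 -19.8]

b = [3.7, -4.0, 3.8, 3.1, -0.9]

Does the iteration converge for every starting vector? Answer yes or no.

yes

A = D + L + U where D = diag(10, -3.8, 15.1, 3.7, -19.8).
Gauss-Seidel: T = -(D+L)⁻¹U, row 0 first, T[0,2] = -(-0.3)/(10) = +0.0300; later rows by forward substitution.
  T[0,:] = [+0.0000 +0.0500 +0.0300 -0.1900 -0.2600]
  T[1,:] = [+0.0000 -0.0342 +0.0584 +0.8668 +0.3621]
  T[2,:] = [+0.0000 +0.0069 -0.0079 +0.0140 +0.1283]
  T[3,:] = [+0.0000 -0.0055 -0.0109 -0.1158 -0.9369]
  T[4,:] = [+0.0000 +0.0069 +0.0064 -0.0399 -0.2141]
|λ(T)| sorted: 0.3990, 0.1199, 0.1199, 0.0174, 0.0000.
spectral radius ρ = 0.3990; 0.3990 < 1 ⇒ converges.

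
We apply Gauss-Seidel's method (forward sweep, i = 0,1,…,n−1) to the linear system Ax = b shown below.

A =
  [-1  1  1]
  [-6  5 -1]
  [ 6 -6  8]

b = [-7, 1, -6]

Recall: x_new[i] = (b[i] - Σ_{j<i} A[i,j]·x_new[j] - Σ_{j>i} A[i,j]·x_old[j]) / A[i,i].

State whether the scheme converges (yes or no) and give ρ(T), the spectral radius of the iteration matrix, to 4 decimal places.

Diagonal D = diag(-1, 5, 8); L, U strict lower/upper.
T_GS = -(D+L)⁻¹U: row 0 first, T[0,2] = -(1)/(-1) = +1.0000; later rows by forward substitution.
  T[0,:] = [+0.0000, +1.0000, +1.0000]
  T[1,:] = [+0.0000, +1.2000, +1.4000]
  T[2,:] = [+0.0000, +0.1500, +0.3000]
|eigenvalues of T|: 1.3923, 0.1077, 0.0000.
ρ(T) = max|λ| = 1.3923; 1.3923 > 1: divergent.

no, ρ = 1.3923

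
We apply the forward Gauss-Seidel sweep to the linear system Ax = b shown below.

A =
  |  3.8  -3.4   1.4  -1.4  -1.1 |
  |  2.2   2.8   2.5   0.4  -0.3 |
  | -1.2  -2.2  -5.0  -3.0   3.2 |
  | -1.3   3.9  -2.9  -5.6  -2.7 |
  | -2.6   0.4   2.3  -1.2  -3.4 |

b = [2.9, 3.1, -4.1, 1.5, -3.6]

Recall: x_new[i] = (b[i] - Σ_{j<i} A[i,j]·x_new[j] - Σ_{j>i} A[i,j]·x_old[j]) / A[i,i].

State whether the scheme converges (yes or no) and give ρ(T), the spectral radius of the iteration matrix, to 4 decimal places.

A = D + L + U where D = diag(3.8, 2.8, -5, -5.6, -3.4).
T_GS = -(D+L)⁻¹U: row 0 first, T[0,1] = -(-3.4)/(3.8) = +0.8947; later rows by forward substitution.
  T[0,:] = [+0.0000  +0.8947  -0.3684  +0.3684  +0.2895]
  T[1,:] = [+0.0000  -0.7030  -0.6034  -0.4323  -0.1203]
  T[2,:] = [+0.0000  +0.0946  +0.3539  -0.4982  +0.6235]
  T[3,:] = [+0.0000  -0.7463  -0.5180  -0.1286  -0.9560]
  T[4,:] = [+0.0000  -0.4395  +0.6330  -0.6242  +0.5236]
eigenvalue magnitudes: 1.5674, 1.3103, 0.2933, 0.2933, 0.0000.
spectral radius ρ = 1.5674; 1.5674 > 1: divergent.

no, ρ = 1.5674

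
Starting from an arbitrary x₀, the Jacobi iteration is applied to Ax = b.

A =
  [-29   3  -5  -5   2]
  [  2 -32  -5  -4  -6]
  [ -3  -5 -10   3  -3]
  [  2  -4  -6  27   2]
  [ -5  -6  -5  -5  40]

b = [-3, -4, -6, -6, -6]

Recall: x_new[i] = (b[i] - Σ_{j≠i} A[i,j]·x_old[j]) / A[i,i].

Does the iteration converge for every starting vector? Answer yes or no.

yes

Write A = D+L+U with D = diag(-29, -32, -10, 27, 40).
Jacobi T = -D⁻¹(L+U): T[2,3] = -(3)/(-10) = +0.3000; T[2,2] = 0.
  T[0,:] = [+0.0000 +0.1034 -0.1724 -0.1724 +0.0690]
  T[1,:] = [+0.0625 +0.0000 -0.1562 -0.1250 -0.1875]
  T[2,:] = [-0.3000 -0.5000 +0.0000 +0.3000 -0.3000]
  T[3,:] = [-0.0741 +0.1481 +0.2222 +0.0000 -0.0741]
  T[4,:] = [+0.1250 +0.1500 +0.1250 +0.1250 +0.0000]
moduli |λ_i(T)| = 0.5064, 0.2729, 0.2197, 0.2197, 0.1286.
ρ = 0.5064; 0.5064 < 1: convergent.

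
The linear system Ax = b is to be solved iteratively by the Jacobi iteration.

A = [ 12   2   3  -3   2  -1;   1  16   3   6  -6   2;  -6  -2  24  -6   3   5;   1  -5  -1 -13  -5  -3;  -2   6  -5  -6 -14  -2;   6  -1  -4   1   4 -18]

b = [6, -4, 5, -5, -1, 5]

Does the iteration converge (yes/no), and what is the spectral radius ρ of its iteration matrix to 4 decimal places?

yes, ρ = 0.9095

A = D + L + U where D = diag(12, 16, 24, -13, -14, -18).
Jacobi: T = -D⁻¹(L+U), T[1,4] = -(-6)/(16) = +0.3750; T[1,1] = 0.
  T[0,:] = [+0.0000 -0.1667 -0.2500 +0.2500 -0.1667 +0.0833]
  T[1,:] = [-0.0625 +0.0000 -0.1875 -0.3750 +0.3750 -0.1250]
  T[2,:] = [+0.2500 +0.0833 +0.0000 +0.2500 -0.1250 -0.2083]
  T[3,:] = [+0.0769 -0.3846 -0.0769 +0.0000 -0.3846 -0.2308]
  T[4,:] = [-0.1429 +0.4286 -0.3571 -0.4286 +0.0000 -0.1429]
  T[5,:] = [+0.3333 -0.0556 -0.2222 +0.0556 +0.2222 +0.0000]
eigenvalue magnitudes: 0.9095, 0.4359, 0.4270, 0.4270, 0.2862, 0.2682.
ρ = 0.9095; 0.9095 < 1, so it converges for any x₀.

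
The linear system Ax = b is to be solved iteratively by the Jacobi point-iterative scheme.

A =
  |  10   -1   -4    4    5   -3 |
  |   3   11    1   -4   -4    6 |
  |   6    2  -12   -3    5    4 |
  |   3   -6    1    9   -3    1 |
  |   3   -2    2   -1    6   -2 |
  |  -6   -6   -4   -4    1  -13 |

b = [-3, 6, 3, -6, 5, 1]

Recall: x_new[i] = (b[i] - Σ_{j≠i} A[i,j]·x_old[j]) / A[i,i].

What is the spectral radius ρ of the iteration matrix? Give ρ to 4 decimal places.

Write A = D+L+U with D = diag(10, 11, -12, 9, 6, -13).
Jacobi: T = -D⁻¹(L+U), T[2,1] = -(2)/(-12) = +0.1667; T[2,2] = 0.
  T[0,:] = [+0.0000, +0.1000, +0.4000, -0.4000, -0.5000, +0.3000]
  T[1,:] = [-0.2727, +0.0000, -0.0909, +0.3636, +0.3636, -0.5455]
  T[2,:] = [+0.5000, +0.1667, +0.0000, -0.2500, +0.4167, +0.3333]
  T[3,:] = [-0.3333, +0.6667, -0.1111, +0.0000, +0.3333, -0.1111]
  T[4,:] = [-0.5000, +0.3333, -0.3333, +0.1667, +0.0000, +0.3333]
  T[5,:] = [-0.4615, -0.4615, -0.3077, -0.3077, +0.0769, +0.0000]
|eigenvalues of T|: 1.1206, 0.6693, 0.6693, 0.4189, 0.4189, 0.3474.
ρ(T) = max|λ| = 1.1206; 1.1206 > 1: divergent.

1.1206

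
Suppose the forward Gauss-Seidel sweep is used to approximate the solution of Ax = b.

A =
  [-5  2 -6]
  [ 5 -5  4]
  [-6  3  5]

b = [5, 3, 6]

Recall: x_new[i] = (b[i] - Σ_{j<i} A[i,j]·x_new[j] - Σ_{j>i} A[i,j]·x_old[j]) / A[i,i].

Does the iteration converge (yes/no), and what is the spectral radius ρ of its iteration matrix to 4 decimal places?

no, ρ = 1.1376

Split A = D + L + U, D = diag(-5, -5, 5).
GS T = -(D+L)⁻¹U: row 0 first, T[0,1] = -(2)/(-5) = +0.4000; later rows by forward substitution.
  T[0,:] = [+0.0000 +0.4000 -1.2000]
  T[1,:] = [+0.0000 +0.4000 -0.4000]
  T[2,:] = [+0.0000 +0.2400 -1.2000]
moduli |λ_i(T)| = 1.1376, 0.3376, 0.0000.
ρ = 1.1376; 1.1376 > 1, so it fails to converge.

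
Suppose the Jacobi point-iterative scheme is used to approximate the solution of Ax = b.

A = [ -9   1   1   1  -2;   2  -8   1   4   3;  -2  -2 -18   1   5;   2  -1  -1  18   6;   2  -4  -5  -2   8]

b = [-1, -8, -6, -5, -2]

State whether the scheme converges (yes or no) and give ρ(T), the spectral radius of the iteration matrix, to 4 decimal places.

yes, ρ = 0.7486

Let D = diag(-9, -8, -18, 18, 8); L, U the strict triangles.
Jacobi T = -D⁻¹(L+U): T[0,3] = -(1)/(-9) = +0.1111; T[0,0] = 0.
  T[0,:] = [+0.0000  +0.1111  +0.1111  +0.1111  -0.2222]
  T[1,:] = [+0.2500  +0.0000  +0.1250  +0.5000  +0.3750]
  T[2,:] = [-0.1111  -0.1111  +0.0000  +0.0556  +0.2778]
  T[3,:] = [-0.1111  +0.0556  +0.0556  +0.0000  -0.3333]
  T[4,:] = [-0.2500  +0.5000  +0.6250  +0.2500  +0.0000]
|λ(T)| sorted: 0.7486, 0.4460, 0.2689, 0.2689, 0.0009.
ρ = 0.7486; 0.7486 < 1: convergent.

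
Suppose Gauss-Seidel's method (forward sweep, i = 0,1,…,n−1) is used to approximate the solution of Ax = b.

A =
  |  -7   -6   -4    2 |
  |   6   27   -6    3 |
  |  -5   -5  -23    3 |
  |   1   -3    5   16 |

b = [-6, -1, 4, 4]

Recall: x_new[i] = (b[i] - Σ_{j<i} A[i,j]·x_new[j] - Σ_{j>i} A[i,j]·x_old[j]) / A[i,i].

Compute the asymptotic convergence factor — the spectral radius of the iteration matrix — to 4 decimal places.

Split A = D + L + U, D = diag(-7, 27, -23, 16).
T_GS = -(D+L)⁻¹U: row 0 first, T[0,1] = -(-6)/(-7) = -0.8571; later rows by forward substitution.
  T[0,:] = [+0.0000, -0.8571, -0.5714, +0.2857]
  T[1,:] = [+0.0000, +0.1905, +0.3492, -0.1746]
  T[2,:] = [+0.0000, +0.1449, +0.0483, +0.1063]
  T[3,:] = [+0.0000, +0.0440, +0.0861, -0.0838]
|roots of det(T-λI)|: 0.3483, 0.1666, 0.0268, 0.0000.
ρ(T) = max|λ| = 0.3483; 0.3483 < 1 ⇒ converges.

0.3483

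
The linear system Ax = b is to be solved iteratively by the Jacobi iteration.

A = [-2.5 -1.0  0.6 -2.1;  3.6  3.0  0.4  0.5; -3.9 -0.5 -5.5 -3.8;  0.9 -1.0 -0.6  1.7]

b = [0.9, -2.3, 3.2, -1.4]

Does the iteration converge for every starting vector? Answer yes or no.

Write A = D+L+U with D = diag(-2.5, 3, -5.5, 1.7).
Jacobi: T = -D⁻¹(L+U), T[3,0] = -(0.9)/(1.7) = -0.5294; T[3,3] = 0.
  T[0,:] = [+0.0000  -0.4000  +0.2400  -0.8400]
  T[1,:] = [-1.2000  +0.0000  -0.1333  -0.1667]
  T[2,:] = [-0.7091  -0.0909  +0.0000  -0.6909]
  T[3,:] = [-0.5294  +0.5882  +0.3529  +0.0000]
|eigenvalues of T|: 1.1466, 0.8559, 0.8559, 0.1594.
spectral radius ρ = 1.1466; 1.1466 > 1 ⇒ diverges.

no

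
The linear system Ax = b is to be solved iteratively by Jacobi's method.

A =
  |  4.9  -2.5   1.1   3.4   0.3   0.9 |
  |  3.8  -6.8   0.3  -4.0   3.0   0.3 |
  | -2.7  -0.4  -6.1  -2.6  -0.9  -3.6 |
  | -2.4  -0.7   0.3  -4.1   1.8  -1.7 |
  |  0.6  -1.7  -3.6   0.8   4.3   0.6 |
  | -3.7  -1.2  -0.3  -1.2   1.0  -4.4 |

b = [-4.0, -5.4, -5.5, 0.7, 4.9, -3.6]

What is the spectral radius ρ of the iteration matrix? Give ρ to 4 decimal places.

Diagonal D = diag(4.9, -6.8, -6.1, -4.1, 4.3, -4.4); L, U strict lower/upper.
Jacobi T = -D⁻¹(L+U): T[5,2] = -(-0.3)/(-4.4) = -0.0682; T[5,5] = 0.
  T[0,:] = [+0.0000  +0.5102  -0.2245  -0.6939  -0.0612  -0.1837]
  T[1,:] = [+0.5588  +0.0000  +0.0441  -0.5882  +0.4412  +0.0441]
  T[2,:] = [-0.4426  -0.0656  +0.0000  -0.4262  -0.1475  -0.5902]
  T[3,:] = [-0.5854  -0.1707  +0.0732  +0.0000  +0.4390  -0.4146]
  T[4,:] = [-0.1395  +0.3953  +0.8372  -0.1860  +0.0000  -0.1395]
  T[5,:] = [-0.8409  -0.2727  -0.0682  -0.2727  +0.2273  +0.0000]
|roots of det(T-λI)|: 1.1611, 0.7466, 0.7466, 0.6746, 0.6063, 0.6063.
spectral radius ρ = 1.1611; 1.1611 > 1: divergent.

1.1611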